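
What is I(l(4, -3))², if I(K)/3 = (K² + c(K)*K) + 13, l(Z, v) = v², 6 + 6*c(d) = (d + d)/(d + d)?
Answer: 269361/4 ≈ 67340.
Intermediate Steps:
c(d) = -⅚ (c(d) = -1 + ((d + d)/(d + d))/6 = -1 + ((2*d)/((2*d)))/6 = -1 + ((2*d)*(1/(2*d)))/6 = -1 + (⅙)*1 = -1 + ⅙ = -⅚)
I(K) = 39 + 3*K² - 5*K/2 (I(K) = 3*((K² - 5*K/6) + 13) = 3*(13 + K² - 5*K/6) = 39 + 3*K² - 5*K/2)
I(l(4, -3))² = (39 + 3*((-3)²)² - 5/2*(-3)²)² = (39 + 3*9² - 5/2*9)² = (39 + 3*81 - 45/2)² = (39 + 243 - 45/2)² = (519/2)² = 269361/4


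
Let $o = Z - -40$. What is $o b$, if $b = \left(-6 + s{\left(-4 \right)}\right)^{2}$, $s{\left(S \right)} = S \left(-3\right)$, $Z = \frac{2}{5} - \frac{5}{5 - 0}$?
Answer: $\frac{7092}{5} \approx 1418.4$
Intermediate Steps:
$Z = - \frac{3}{5}$ ($Z = 2 \cdot \frac{1}{5} - \frac{5}{5 + 0} = \frac{2}{5} - \frac{5}{5} = \frac{2}{5} - 1 = - \frac{3}{5} \approx -0.6$)
$s{\left(S \right)} = - 3 S$
$o = \frac{197}{5}$ ($o = - \frac{3}{5} - -40 = - \frac{3}{5} + 40 = \frac{197}{5} \approx 39.4$)
$b = 36$ ($b = \left(-6 - -12\right)^{2} = \left(-6 + 12\right)^{2} = 6^{2} = 36$)
$o b = \frac{197}{5} \cdot 36 = \frac{7092}{5}$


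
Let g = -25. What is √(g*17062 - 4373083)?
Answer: I*√4799633 ≈ 2190.8*I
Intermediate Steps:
√(g*17062 - 4373083) = √(-25*17062 - 4373083) = √(-426550 - 4373083) = √(-4799633) = I*√4799633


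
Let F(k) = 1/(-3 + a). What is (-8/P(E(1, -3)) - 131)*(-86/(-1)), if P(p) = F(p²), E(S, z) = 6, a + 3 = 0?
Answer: -7138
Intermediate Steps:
a = -3 (a = -3 + 0 = -3)
F(k) = -⅙ (F(k) = 1/(-3 - 3) = 1/(-6) = -⅙)
P(p) = -⅙
(-8/P(E(1, -3)) - 131)*(-86/(-1)) = (-8/(-⅙) - 131)*(-86/(-1)) = (-8*(-6) - 131)*(-86*(-1)) = (48 - 131)*86 = -83*86 = -7138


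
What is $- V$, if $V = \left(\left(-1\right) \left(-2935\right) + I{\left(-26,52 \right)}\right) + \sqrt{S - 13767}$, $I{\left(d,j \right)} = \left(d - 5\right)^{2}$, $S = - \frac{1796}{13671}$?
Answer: $-3896 - \frac{i \sqrt{5834524043}}{651} \approx -3896.0 - 117.33 i$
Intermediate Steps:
$S = - \frac{1796}{13671}$ ($S = \left(-1796\right) \frac{1}{13671} = - \frac{1796}{13671} \approx -0.13137$)
$I{\left(d,j \right)} = \left(-5 + d\right)^{2}$
$V = 3896 + \frac{i \sqrt{5834524043}}{651}$ ($V = \left(\left(-1\right) \left(-2935\right) + \left(-5 - 26\right)^{2}\right) + \sqrt{- \frac{1796}{13671} - 13767} = \left(2935 + \left(-31\right)^{2}\right) + \sqrt{- \frac{188210453}{13671}} = \left(2935 + 961\right) + \frac{i \sqrt{5834524043}}{651} = 3896 + \frac{i \sqrt{5834524043}}{651} \approx 3896.0 + 117.33 i$)
$- V = - (3896 + \frac{i \sqrt{5834524043}}{651}) = -3896 - \frac{i \sqrt{5834524043}}{651}$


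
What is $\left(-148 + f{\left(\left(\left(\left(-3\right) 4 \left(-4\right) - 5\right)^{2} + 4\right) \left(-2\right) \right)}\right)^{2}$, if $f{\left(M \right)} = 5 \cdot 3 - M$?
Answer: $12766329$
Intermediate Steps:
$f{\left(M \right)} = 15 - M$
$\left(-148 + f{\left(\left(\left(\left(-3\right) 4 \left(-4\right) - 5\right)^{2} + 4\right) \left(-2\right) \right)}\right)^{2} = \left(-148 - \left(-15 + \left(\left(\left(-3\right) 4 \left(-4\right) - 5\right)^{2} + 4\right) \left(-2\right)\right)\right)^{2} = \left(-148 - \left(-15 + \left(\left(\left(-12\right) \left(-4\right) - 5\right)^{2} + 4\right) \left(-2\right)\right)\right)^{2} = \left(-148 - \left(-15 + \left(\left(48 - 5\right)^{2} + 4\right) \left(-2\right)\right)\right)^{2} = \left(-148 - \left(-15 + \left(43^{2} + 4\right) \left(-2\right)\right)\right)^{2} = \left(-148 - \left(-15 + \left(1849 + 4\right) \left(-2\right)\right)\right)^{2} = \left(-148 - \left(-15 + 1853 \left(-2\right)\right)\right)^{2} = \left(-148 + \left(15 - -3706\right)\right)^{2} = \left(-148 + \left(15 + 3706\right)\right)^{2} = \left(-148 + 3721\right)^{2} = 3573^{2} = 12766329$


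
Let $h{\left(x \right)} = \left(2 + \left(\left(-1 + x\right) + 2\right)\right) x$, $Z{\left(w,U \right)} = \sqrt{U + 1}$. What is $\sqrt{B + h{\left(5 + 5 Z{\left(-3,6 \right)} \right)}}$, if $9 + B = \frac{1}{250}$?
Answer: $\frac{\sqrt{515010 + 162500 \sqrt{7}}}{50} \approx 19.442$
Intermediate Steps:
$Z{\left(w,U \right)} = \sqrt{1 + U}$
$h{\left(x \right)} = x \left(3 + x\right)$ ($h{\left(x \right)} = \left(2 + \left(1 + x\right)\right) x = \left(3 + x\right) x = x \left(3 + x\right)$)
$B = - \frac{2249}{250}$ ($B = -9 + \frac{1}{250} = - \frac{2249}{250} \approx -8.996$)
$\sqrt{B + h{\left(5 + 5 Z{\left(-3,6 \right)} \right)}} = \sqrt{- \frac{2249}{250} + \left(5 + 5 \sqrt{1 + 6}\right) \left(3 + \left(5 + 5 \sqrt{1 + 6}\right)\right)} = \sqrt{- \frac{2249}{250} + \left(5 + 5 \sqrt{7}\right) \left(3 + \left(5 + 5 \sqrt{7}\right)\right)} = \sqrt{- \frac{2249}{250} + \left(5 + 5 \sqrt{7}\right) \left(8 + 5 \sqrt{7}\right)}$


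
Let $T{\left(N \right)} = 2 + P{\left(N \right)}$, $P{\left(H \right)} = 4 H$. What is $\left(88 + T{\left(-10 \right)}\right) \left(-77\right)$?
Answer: $-3850$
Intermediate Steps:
$T{\left(N \right)} = 2 + 4 N$
$\left(88 + T{\left(-10 \right)}\right) \left(-77\right) = \left(88 + \left(2 + 4 \left(-10\right)\right)\right) \left(-77\right) = \left(88 + \left(2 - 40\right)\right) \left(-77\right) = \left(88 - 38\right) \left(-77\right) = 50 \left(-77\right) = -3850$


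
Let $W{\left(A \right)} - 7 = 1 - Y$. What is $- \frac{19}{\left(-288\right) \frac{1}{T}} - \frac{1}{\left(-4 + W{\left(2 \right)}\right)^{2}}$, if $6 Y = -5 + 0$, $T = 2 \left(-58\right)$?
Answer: $- \frac{465983}{60552} \approx -7.6956$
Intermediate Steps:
$T = -116$
$Y = - \frac{5}{6}$ ($Y = \frac{-5 + 0}{6} = \frac{1}{6} \left(-5\right) = - \frac{5}{6} \approx -0.83333$)
$W{\left(A \right)} = \frac{53}{6}$ ($W{\left(A \right)} = 7 + \left(1 - - \frac{5}{6}\right) = 7 + \left(1 + \frac{5}{6}\right) = 7 + \frac{11}{6} = \frac{53}{6}$)
$- \frac{19}{\left(-288\right) \frac{1}{T}} - \frac{1}{\left(-4 + W{\left(2 \right)}\right)^{2}} = - \frac{19}{\left(-288\right) \frac{1}{-116}} - \frac{1}{\left(-4 + \frac{53}{6}\right)^{2}} = - \frac{19}{\left(-288\right) \left(- \frac{1}{116}\right)} - \frac{1}{\left(\frac{29}{6}\right)^{2}} = - \frac{19}{\frac{72}{29}} - \frac{1}{\frac{841}{36}} = \left(-19\right) \frac{29}{72} - \frac{36}{841} = - \frac{551}{72} - \frac{36}{841} = - \frac{465983}{60552}$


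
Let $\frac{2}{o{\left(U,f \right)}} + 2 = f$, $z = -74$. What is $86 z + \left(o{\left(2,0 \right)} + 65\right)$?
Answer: $-6300$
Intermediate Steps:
$o{\left(U,f \right)} = \frac{2}{-2 + f}$
$86 z + \left(o{\left(2,0 \right)} + 65\right) = 86 \left(-74\right) + \left(\frac{2}{-2 + 0} + 65\right) = -6364 + \left(\frac{2}{-2} + 65\right) = -6364 + \left(2 \left(- \frac{1}{2}\right) + 65\right) = -6364 + \left(-1 + 65\right) = -6364 + 64 = -6300$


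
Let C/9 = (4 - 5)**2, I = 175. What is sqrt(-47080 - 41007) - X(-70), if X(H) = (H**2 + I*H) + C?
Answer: 7341 + I*sqrt(88087) ≈ 7341.0 + 296.79*I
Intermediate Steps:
C = 9 (C = 9*(4 - 5)**2 = 9*(-1)**2 = 9*1 = 9)
X(H) = 9 + H**2 + 175*H (X(H) = (H**2 + 175*H) + 9 = 9 + H**2 + 175*H)
sqrt(-47080 - 41007) - X(-70) = sqrt(-47080 - 41007) - (9 + (-70)**2 + 175*(-70)) = sqrt(-88087) - (9 + 4900 - 12250) = I*sqrt(88087) - 1*(-7341) = I*sqrt(88087) + 7341 = 7341 + I*sqrt(88087)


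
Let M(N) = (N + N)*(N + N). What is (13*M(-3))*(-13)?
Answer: -6084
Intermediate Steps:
M(N) = 4*N² (M(N) = (2*N)*(2*N) = 4*N²)
(13*M(-3))*(-13) = (13*(4*(-3)²))*(-13) = (13*(4*9))*(-13) = (13*36)*(-13) = 468*(-13) = -6084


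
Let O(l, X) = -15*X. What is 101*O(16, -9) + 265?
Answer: 13900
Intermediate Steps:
101*O(16, -9) + 265 = 101*(-15*(-9)) + 265 = 101*135 + 265 = 13635 + 265 = 13900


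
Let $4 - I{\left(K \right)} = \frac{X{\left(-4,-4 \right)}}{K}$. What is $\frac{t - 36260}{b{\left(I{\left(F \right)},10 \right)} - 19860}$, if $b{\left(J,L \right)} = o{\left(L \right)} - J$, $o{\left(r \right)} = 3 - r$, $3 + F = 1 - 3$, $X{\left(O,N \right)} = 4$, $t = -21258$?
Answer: $\frac{287590}{99359} \approx 2.8945$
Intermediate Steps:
$F = -5$ ($F = -3 + \left(1 - 3\right) = -3 - 2 = -5$)
$I{\left(K \right)} = 4 - \frac{4}{K}$
$b{\left(J,L \right)} = 3 - J - L$ ($b{\left(J,L \right)} = \left(3 - L\right) - J = 3 - J - L$)
$\frac{t - 36260}{b{\left(I{\left(F \right)},10 \right)} - 19860} = \frac{-21258 - 36260}{\left(3 - \left(4 - \frac{4}{-5}\right) - 10\right) - 19860} = - \frac{57518}{\left(3 - \left(4 - - \frac{4}{5}\right) - 10\right) - 19860} = - \frac{57518}{\left(3 - \left(4 + \frac{4}{5}\right) - 10\right) - 19860} = - \frac{57518}{\left(3 - \frac{24}{5} - 10\right) - 19860} = - \frac{57518}{- \frac{59}{5} - 19860} = - \frac{57518}{- \frac{99359}{5}} = \left(-57518\right) \left(- \frac{5}{99359}\right) = \frac{287590}{99359}$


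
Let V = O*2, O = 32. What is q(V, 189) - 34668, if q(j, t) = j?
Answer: -34604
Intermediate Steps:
V = 64 (V = 32*2 = 64)
q(V, 189) - 34668 = 64 - 34668 = -34604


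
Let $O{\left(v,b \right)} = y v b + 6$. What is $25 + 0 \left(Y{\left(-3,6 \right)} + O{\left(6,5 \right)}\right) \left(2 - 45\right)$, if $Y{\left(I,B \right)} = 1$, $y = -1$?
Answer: $25$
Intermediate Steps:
$O{\left(v,b \right)} = 6 - b v$ ($O{\left(v,b \right)} = - v b + 6 = - b v + 6 = 6 - b v$)
$25 + 0 \left(Y{\left(-3,6 \right)} + O{\left(6,5 \right)}\right) \left(2 - 45\right) = 25 + 0 \left(1 + \left(6 - 5 \cdot 6\right)\right) \left(2 - 45\right) = 25 + 0 \left(1 + \left(6 - 30\right)\right) \left(2 - 45\right) = 25 + 0 \left(1 - 24\right) \left(-43\right) = 25 + 0 \left(-23\right) \left(-43\right) = 25 + 0 \left(-43\right) = 25 + 0 = 25$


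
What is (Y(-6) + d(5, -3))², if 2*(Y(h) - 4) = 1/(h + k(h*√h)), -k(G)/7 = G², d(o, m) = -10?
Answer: 326561041/9072144 ≈ 35.996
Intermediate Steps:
k(G) = -7*G²
Y(h) = 4 + 1/(2*(h - 7*h³))
(Y(-6) + d(5, -3))² = ((-1 - 8*(-6) + 56*(-6)³)/(-2*(-6) + 14*(-6)³) - 10)² = ((-1 + 48 + 56*(-216))/(12 + 14*(-216)) - 10)² = ((-1 + 48 - 12096)/(12 - 3024) - 10)² = (-12049/(-3012) - 10)² = (-1/3012*(-12049) - 10)² = (12049/3012 - 10)² = (-18071/3012)² = 326561041/9072144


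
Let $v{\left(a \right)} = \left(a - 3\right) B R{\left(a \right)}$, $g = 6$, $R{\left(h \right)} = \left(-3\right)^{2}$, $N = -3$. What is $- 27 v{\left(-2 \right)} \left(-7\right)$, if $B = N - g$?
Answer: $76545$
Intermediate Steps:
$R{\left(h \right)} = 9$
$B = -9$ ($B = -3 - 6 = -9$)
$v{\left(a \right)} = 243 - 81 a$ ($v{\left(a \right)} = \left(a - 3\right) \left(-9\right) 9 = \left(-3 + a\right) \left(-9\right) 9 = \left(27 - 9 a\right) 9 = 243 - 81 a$)
$- 27 v{\left(-2 \right)} \left(-7\right) = - 27 \left(243 - -162\right) \left(-7\right) = - 27 \left(243 + 162\right) \left(-7\right) = \left(-27\right) 405 \left(-7\right) = \left(-10935\right) \left(-7\right) = 76545$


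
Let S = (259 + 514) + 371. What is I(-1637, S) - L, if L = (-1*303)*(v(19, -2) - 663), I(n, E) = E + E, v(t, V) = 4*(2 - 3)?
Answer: -199813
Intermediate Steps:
v(t, V) = -4 (v(t, V) = 4*(-1) = -4)
S = 1144 (S = 773 + 371 = 1144)
I(n, E) = 2*E
L = 202101 (L = (-1*303)*(-4 - 663) = -303*(-667) = 202101)
I(-1637, S) - L = 2*1144 - 1*202101 = 2288 - 202101 = -199813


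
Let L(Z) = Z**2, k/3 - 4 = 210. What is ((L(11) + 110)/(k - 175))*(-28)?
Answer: -6468/467 ≈ -13.850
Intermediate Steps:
k = 642 (k = 12 + 3*210 = 12 + 630 = 642)
((L(11) + 110)/(k - 175))*(-28) = ((11**2 + 110)/(642 - 175))*(-28) = ((121 + 110)/467)*(-28) = (231*(1/467))*(-28) = (231/467)*(-28) = -6468/467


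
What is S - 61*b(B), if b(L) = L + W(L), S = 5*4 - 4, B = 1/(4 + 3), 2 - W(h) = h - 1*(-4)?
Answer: 138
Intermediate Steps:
W(h) = -2 - h (W(h) = 2 - (h - 1*(-4)) = 2 - (h + 4) = 2 - (4 + h) = 2 + (-4 - h) = -2 - h)
B = ⅐ (B = 1/7 = ⅐ ≈ 0.14286)
S = 16 (S = 20 - 4 = 16)
b(L) = -2 (b(L) = L + (-2 - L) = -2)
S - 61*b(B) = 16 - 61*(-2) = 16 + 122 = 138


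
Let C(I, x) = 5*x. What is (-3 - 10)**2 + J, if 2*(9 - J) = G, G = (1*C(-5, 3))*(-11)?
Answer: 521/2 ≈ 260.50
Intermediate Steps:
G = -165 (G = (1*(5*3))*(-11) = (1*15)*(-11) = 15*(-11) = -165)
J = 183/2 (J = 9 - 1/2*(-165) = 9 + 165/2 = 183/2 ≈ 91.500)
(-3 - 10)**2 + J = (-3 - 10)**2 + 183/2 = (-13)**2 + 183/2 = 169 + 183/2 = 521/2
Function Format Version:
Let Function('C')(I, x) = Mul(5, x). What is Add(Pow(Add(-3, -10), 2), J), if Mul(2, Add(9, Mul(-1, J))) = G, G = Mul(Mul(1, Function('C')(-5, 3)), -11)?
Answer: Rational(521, 2) ≈ 260.50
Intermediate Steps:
G = -165 (G = Mul(Mul(1, Mul(5, 3)), -11) = Mul(Mul(1, 15), -11) = Mul(15, -11) = -165)
J = Rational(183, 2) (J = Add(9, Mul(Rational(-1, 2), -165)) = Add(9, Rational(165, 2)) = Rational(183, 2) ≈ 91.500)
Add(Pow(Add(-3, -10), 2), J) = Add(Pow(Add(-3, -10), 2), Rational(183, 2)) = Add(Pow(-13, 2), Rational(183, 2)) = Add(169, Rational(183, 2)) = Rational(521, 2)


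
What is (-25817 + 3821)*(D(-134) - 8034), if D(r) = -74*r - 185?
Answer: -37327212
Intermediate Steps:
D(r) = -185 - 74*r
(-25817 + 3821)*(D(-134) - 8034) = (-25817 + 3821)*((-185 - 74*(-134)) - 8034) = -21996*((-185 + 9916) - 8034) = -21996*(9731 - 8034) = -21996*1697 = -37327212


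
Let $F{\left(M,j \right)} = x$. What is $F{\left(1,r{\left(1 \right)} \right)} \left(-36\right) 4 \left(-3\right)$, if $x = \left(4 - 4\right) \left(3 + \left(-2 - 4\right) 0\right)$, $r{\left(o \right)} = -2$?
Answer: $0$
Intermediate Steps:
$x = 0$ ($x = 0 \left(3 - 0\right) = 0 \left(3 + 0\right) = 0 \cdot 3 = 0$)
$F{\left(M,j \right)} = 0$
$F{\left(1,r{\left(1 \right)} \right)} \left(-36\right) 4 \left(-3\right) = 0 \left(-36\right) 4 \left(-3\right) = 0 \left(-12\right) = 0$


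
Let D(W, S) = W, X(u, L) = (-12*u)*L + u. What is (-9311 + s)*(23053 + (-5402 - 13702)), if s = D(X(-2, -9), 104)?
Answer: -37630021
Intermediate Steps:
X(u, L) = u - 12*L*u (X(u, L) = -12*L*u + u = u - 12*L*u)
s = -218 (s = -2*(1 - 12*(-9)) = -2*(1 + 108) = -2*109 = -218)
(-9311 + s)*(23053 + (-5402 - 13702)) = (-9311 - 218)*(23053 + (-5402 - 13702)) = -9529*(23053 - 19104) = -9529*3949 = -37630021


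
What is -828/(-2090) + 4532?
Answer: 4736354/1045 ≈ 4532.4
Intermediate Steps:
-828/(-2090) + 4532 = -828*(-1/2090) + 4532 = 414/1045 + 4532 = 4736354/1045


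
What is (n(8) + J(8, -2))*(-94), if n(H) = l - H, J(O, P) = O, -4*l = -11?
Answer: -517/2 ≈ -258.50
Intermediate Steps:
l = 11/4 (l = -¼*(-11) = 11/4 ≈ 2.7500)
n(H) = 11/4 - H
(n(8) + J(8, -2))*(-94) = ((11/4 - 1*8) + 8)*(-94) = ((11/4 - 8) + 8)*(-94) = (-21/4 + 8)*(-94) = (11/4)*(-94) = -517/2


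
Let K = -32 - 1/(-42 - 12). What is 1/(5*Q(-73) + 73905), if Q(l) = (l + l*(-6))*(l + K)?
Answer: -54/6355055 ≈ -8.4972e-6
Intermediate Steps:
K = -1727/54 (K = -32 - 1/(-54) = -32 - 1*(-1/54) = -32 + 1/54 = -1727/54 ≈ -31.981)
Q(l) = -5*l*(-1727/54 + l) (Q(l) = (l + l*(-6))*(l - 1727/54) = (l - 6*l)*(-1727/54 + l) = (-5*l)*(-1727/54 + l) = -5*l*(-1727/54 + l))
1/(5*Q(-73) + 73905) = 1/(5*((5/54)*(-73)*(1727 - 54*(-73))) + 73905) = 1/(5*((5/54)*(-73)*(1727 + 3942)) + 73905) = 1/(5*((5/54)*(-73)*5669) + 73905) = 1/(5*(-2069185/54) + 73905) = 1/(-10345925/54 + 73905) = 1/(-6355055/54) = -54/6355055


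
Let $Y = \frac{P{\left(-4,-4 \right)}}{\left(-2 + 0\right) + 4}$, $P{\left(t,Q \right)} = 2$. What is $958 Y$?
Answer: $958$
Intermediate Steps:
$Y = 1$ ($Y = \frac{2}{\left(-2 + 0\right) + 4} = \frac{2}{-2 + 4} = \frac{2}{2} = 2 \cdot \frac{1}{2} = 1$)
$958 Y = 958 \cdot 1 = 958$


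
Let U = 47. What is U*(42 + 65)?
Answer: 5029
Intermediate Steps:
U*(42 + 65) = 47*(42 + 65) = 47*107 = 5029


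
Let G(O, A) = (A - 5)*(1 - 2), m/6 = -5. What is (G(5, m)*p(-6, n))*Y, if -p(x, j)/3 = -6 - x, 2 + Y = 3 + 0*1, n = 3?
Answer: 0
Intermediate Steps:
m = -30 (m = 6*(-5) = -30)
Y = 1 (Y = -2 + (3 + 0*1) = -2 + (3 + 0) = -2 + 3 = 1)
p(x, j) = 18 + 3*x (p(x, j) = -3*(-6 - x) = 18 + 3*x)
G(O, A) = 5 - A (G(O, A) = (-5 + A)*(-1) = 5 - A)
(G(5, m)*p(-6, n))*Y = ((5 - 1*(-30))*(18 + 3*(-6)))*1 = ((5 + 30)*(18 - 18))*1 = (35*0)*1 = 0*1 = 0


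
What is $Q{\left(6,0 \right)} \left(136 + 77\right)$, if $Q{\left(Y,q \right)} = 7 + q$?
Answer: $1491$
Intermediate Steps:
$Q{\left(6,0 \right)} \left(136 + 77\right) = \left(7 + 0\right) \left(136 + 77\right) = 7 \cdot 213 = 1491$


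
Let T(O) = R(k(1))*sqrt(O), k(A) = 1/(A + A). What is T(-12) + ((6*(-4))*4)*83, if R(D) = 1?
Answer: -7968 + 2*I*sqrt(3) ≈ -7968.0 + 3.4641*I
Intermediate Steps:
k(A) = 1/(2*A)
T(O) = sqrt(O) (T(O) = 1*sqrt(O) = sqrt(O))
T(-12) + ((6*(-4))*4)*83 = sqrt(-12) + ((6*(-4))*4)*83 = 2*I*sqrt(3) - 24*4*83 = 2*I*sqrt(3) - 96*83 = 2*I*sqrt(3) - 7968 = -7968 + 2*I*sqrt(3)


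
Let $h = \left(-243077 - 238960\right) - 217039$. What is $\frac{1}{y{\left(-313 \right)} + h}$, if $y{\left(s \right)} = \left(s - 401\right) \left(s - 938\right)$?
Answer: $\frac{1}{194138} \approx 5.151 \cdot 10^{-6}$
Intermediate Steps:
$y{\left(s \right)} = \left(-938 + s\right) \left(-401 + s\right)$ ($y{\left(s \right)} = \left(-401 + s\right) \left(-938 + s\right) = \left(-938 + s\right) \left(-401 + s\right)$)
$h = -699076$ ($h = -482037 - 217039 = -699076$)
$\frac{1}{y{\left(-313 \right)} + h} = \frac{1}{\left(376138 + \left(-313\right)^{2} - -419107\right) - 699076} = \frac{1}{\left(376138 + 97969 + 419107\right) - 699076} = \frac{1}{893214 - 699076} = \frac{1}{194138}$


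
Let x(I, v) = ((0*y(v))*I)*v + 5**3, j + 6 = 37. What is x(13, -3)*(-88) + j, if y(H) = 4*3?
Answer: -10969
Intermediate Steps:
j = 31 (j = -6 + 37 = 31)
y(H) = 12
x(I, v) = 125 (x(I, v) = ((0*12)*I)*v + 5**3 = (0*I)*v + 125 = 0*v + 125 = 0 + 125 = 125)
x(13, -3)*(-88) + j = 125*(-88) + 31 = -11000 + 31 = -10969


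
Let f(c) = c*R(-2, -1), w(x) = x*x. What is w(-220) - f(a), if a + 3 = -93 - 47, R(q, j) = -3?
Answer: 47971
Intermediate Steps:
w(x) = x²
a = -143 (a = -3 + (-93 - 47) = -3 - 140 = -143)
f(c) = -3*c (f(c) = c*(-3) = -3*c)
w(-220) - f(a) = (-220)² - (-3)*(-143) = 48400 - 1*429 = 48400 - 429 = 47971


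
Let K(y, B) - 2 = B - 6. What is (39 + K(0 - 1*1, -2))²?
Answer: 1089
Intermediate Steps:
K(y, B) = -4 + B (K(y, B) = 2 + (B - 6) = 2 + (-6 + B) = -4 + B)
(39 + K(0 - 1*1, -2))² = (39 + (-4 - 2))² = (39 - 6)² = 33² = 1089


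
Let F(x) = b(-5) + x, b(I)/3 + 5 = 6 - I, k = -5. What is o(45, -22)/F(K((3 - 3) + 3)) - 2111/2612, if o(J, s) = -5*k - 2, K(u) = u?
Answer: 15745/54852 ≈ 0.28705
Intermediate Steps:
b(I) = 3 - 3*I (b(I) = -15 + 3*(6 - I) = -15 + (18 - 3*I) = 3 - 3*I)
o(J, s) = 23 (o(J, s) = -5*(-5) - 2 = 25 - 2 = 23)
F(x) = 18 + x (F(x) = (3 - 3*(-5)) + x = (3 + 15) + x = 18 + x)
o(45, -22)/F(K((3 - 3) + 3)) - 2111/2612 = 23/(18 + ((3 - 3) + 3)) - 2111/2612 = 23/(18 + (0 + 3)) - 2111*1/2612 = 23/(18 + 3) - 2111/2612 = 23/21 - 2111/2612 = 15745/54852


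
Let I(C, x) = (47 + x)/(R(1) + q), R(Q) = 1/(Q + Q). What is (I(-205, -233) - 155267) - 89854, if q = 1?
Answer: -245245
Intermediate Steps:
R(Q) = 1/(2*Q)
I(C, x) = 94/3 + 2*x/3 (I(C, x) = (47 + x)/((1/2)/1 + 1) = (47 + x)/((1/2)*1 + 1) = (47 + x)/(1/2 + 1) = (47 + x)/(3/2) = (47 + x)*(2/3) = 94/3 + 2*x/3)
(I(-205, -233) - 155267) - 89854 = ((94/3 + (2/3)*(-233)) - 155267) - 89854 = ((94/3 - 466/3) - 155267) - 89854 = (-124 - 155267) - 89854 = -155391 - 89854 = -245245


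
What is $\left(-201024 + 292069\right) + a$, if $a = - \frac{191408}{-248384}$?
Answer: $\frac{1413394543}{15524} \approx 91046.0$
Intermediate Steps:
$a = \frac{11963}{15524}$ ($a = \left(-191408\right) \left(- \frac{1}{248384}\right) = \frac{11963}{15524} \approx 0.77061$)
$\left(-201024 + 292069\right) + a = \left(-201024 + 292069\right) + \frac{11963}{15524} = 91045 + \frac{11963}{15524} = \frac{1413394543}{15524}$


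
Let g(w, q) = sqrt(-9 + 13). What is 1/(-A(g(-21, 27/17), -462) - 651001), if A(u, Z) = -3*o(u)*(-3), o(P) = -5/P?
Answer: -2/1301957 ≈ -1.5361e-6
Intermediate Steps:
g(w, q) = 2 (g(w, q) = sqrt(4) = 2)
A(u, Z) = -45/u (A(u, Z) = -(-15)/u*(-3) = (15/u)*(-3) = -45/u)
1/(-A(g(-21, 27/17), -462) - 651001) = 1/(-(-45)/2 - 651001) = 1/(-1*(-45/2) - 651001) = 1/(45/2 - 651001) = 1/(-1301957/2) = -2/1301957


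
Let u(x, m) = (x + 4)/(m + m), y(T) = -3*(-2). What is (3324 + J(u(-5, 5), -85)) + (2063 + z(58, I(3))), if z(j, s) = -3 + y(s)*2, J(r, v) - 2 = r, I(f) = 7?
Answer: 53979/10 ≈ 5397.9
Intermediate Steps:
y(T) = 6
u(x, m) = (4 + x)/(2*m) (u(x, m) = (4 + x)/((2*m)) = (4 + x)*(1/(2*m)) = (4 + x)/(2*m))
J(r, v) = 2 + r
z(j, s) = 9 (z(j, s) = -3 + 6*2 = -3 + 12 = 9)
(3324 + J(u(-5, 5), -85)) + (2063 + z(58, I(3))) = (3324 + (2 + (½)*(4 - 5)/5)) + (2063 + 9) = (3324 + (2 + (½)*(⅕)*(-1))) + 2072 = (3324 + (2 - ⅒)) + 2072 = (3324 + 19/10) + 2072 = 33259/10 + 2072 = 53979/10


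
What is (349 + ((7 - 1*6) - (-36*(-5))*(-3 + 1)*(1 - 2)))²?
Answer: 100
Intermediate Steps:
(349 + ((7 - 1*6) - (-36*(-5))*(-3 + 1)*(1 - 2)))² = (349 + ((7 - 6) - (-6*(-30))*(-2*(-1))))² = (349 + (1 - 180*2))² = (349 + (1 - 1*360))² = (349 + (1 - 360))² = (349 - 359)² = (-10)² = 100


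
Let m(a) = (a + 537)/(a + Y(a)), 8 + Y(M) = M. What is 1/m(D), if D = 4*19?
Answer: 144/613 ≈ 0.23491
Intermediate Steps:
D = 76
Y(M) = -8 + M
m(a) = (537 + a)/(-8 + 2*a) (m(a) = (a + 537)/(a + (-8 + a)) = (537 + a)/(-8 + 2*a))
1/m(D) = 1/((537 + 76)/(2*(-4 + 76))) = 1/((½)*613/72) = 1/((½)*(1/72)*613) = 1/(613/144) = 144/613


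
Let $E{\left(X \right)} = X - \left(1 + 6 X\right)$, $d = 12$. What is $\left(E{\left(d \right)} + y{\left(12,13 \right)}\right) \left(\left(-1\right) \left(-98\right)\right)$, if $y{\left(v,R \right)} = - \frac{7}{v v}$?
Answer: $- \frac{430759}{72} \approx -5982.8$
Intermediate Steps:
$y{\left(v,R \right)} = - \frac{7}{v^{2}}$
$E{\left(X \right)} = -1 - 5 X$ ($E{\left(X \right)} = X - \left(1 + 6 X\right) = -1 - 5 X$)
$\left(E{\left(d \right)} + y{\left(12,13 \right)}\right) \left(\left(-1\right) \left(-98\right)\right) = \left(\left(-1 - 60\right) - \frac{7}{144}\right) \left(\left(-1\right) \left(-98\right)\right) = \left(\left(-1 - 60\right) - \frac{7}{144}\right) 98 = \left(-61 - \frac{7}{144}\right) 98 = \left(- \frac{8791}{144}\right) 98 = - \frac{430759}{72}$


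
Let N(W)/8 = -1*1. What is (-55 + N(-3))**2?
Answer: 3969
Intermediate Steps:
N(W) = -8 (N(W) = 8*(-1*1) = 8*(-1) = -8)
(-55 + N(-3))**2 = (-55 - 8)**2 = (-63)**2 = 3969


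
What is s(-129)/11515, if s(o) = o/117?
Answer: -43/449085 ≈ -9.5750e-5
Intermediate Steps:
s(o) = o/117 (s(o) = o*(1/117) = o/117)
s(-129)/11515 = ((1/117)*(-129))/11515 = -43/39*1/11515 = -43/449085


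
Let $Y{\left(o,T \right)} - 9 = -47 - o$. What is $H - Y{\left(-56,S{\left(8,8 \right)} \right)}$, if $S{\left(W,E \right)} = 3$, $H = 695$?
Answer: $677$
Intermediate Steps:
$Y{\left(o,T \right)} = -38 - o$ ($Y{\left(o,T \right)} = 9 - \left(47 + o\right) = -38 - o$)
$H - Y{\left(-56,S{\left(8,8 \right)} \right)} = 695 - \left(-38 - -56\right) = 695 - \left(-38 + 56\right) = 695 - 18 = 677$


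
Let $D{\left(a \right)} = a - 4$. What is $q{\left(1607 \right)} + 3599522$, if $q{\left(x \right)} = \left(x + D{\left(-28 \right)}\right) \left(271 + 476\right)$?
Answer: $4776047$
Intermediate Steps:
$D{\left(a \right)} = -4 + a$
$q{\left(x \right)} = -23904 + 747 x$ ($q{\left(x \right)} = \left(x - 32\right) \left(271 + 476\right) = \left(x - 32\right) 747 = \left(-32 + x\right) 747 = -23904 + 747 x$)
$q{\left(1607 \right)} + 3599522 = \left(-23904 + 747 \cdot 1607\right) + 3599522 = \left(-23904 + 1200429\right) + 3599522 = 1176525 + 3599522 = 4776047$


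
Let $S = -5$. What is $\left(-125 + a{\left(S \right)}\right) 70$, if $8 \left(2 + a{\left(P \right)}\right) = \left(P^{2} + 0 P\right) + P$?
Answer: $-8715$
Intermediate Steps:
$a{\left(P \right)} = -2 + \frac{P}{8} + \frac{P^{2}}{8}$ ($a{\left(P \right)} = -2 + \frac{\left(P^{2} + 0 P\right) + P}{8} = -2 + \frac{\left(P^{2} + 0\right) + P}{8} = -2 + \frac{P^{2} + P}{8} = -2 + \frac{P + P^{2}}{8} = -2 + \left(\frac{P}{8} + \frac{P^{2}}{8}\right) = -2 + \frac{P}{8} + \frac{P^{2}}{8}$)
$\left(-125 + a{\left(S \right)}\right) 70 = \left(-125 + \left(-2 + \frac{1}{8} \left(-5\right) + \frac{\left(-5\right)^{2}}{8}\right)\right) 70 = \left(-125 - - \frac{1}{2}\right) 70 = \left(-125 + \frac{1}{2}\right) 70 = \left(- \frac{249}{2}\right) 70 = -8715$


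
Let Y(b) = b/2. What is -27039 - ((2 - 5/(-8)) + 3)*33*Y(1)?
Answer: -434109/16 ≈ -27132.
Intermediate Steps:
Y(b) = b/2 (Y(b) = b*(½) = b/2)
-27039 - ((2 - 5/(-8)) + 3)*33*Y(1) = -27039 - ((2 - 5/(-8)) + 3)*33*(½)*1 = -27039 - ((2 - 5*(-⅛)) + 3)*33/2 = -27039 - ((2 + 5/8) + 3)*33/2 = -27039 - (21/8 + 3)*33/2 = -27039 - (45/8)*33/2 = -27039 - 1485/(8*2) = -27039 - 1*1485/16 = -27039 - 1485/16 = -434109/16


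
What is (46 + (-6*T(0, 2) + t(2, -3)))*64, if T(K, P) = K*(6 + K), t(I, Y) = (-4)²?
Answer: 3968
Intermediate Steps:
t(I, Y) = 16
(46 + (-6*T(0, 2) + t(2, -3)))*64 = (46 + (-0*(6 + 0) + 16))*64 = (46 + (-0*6 + 16))*64 = (46 + (-6*0 + 16))*64 = (46 + (0 + 16))*64 = (46 + 16)*64 = 62*64 = 3968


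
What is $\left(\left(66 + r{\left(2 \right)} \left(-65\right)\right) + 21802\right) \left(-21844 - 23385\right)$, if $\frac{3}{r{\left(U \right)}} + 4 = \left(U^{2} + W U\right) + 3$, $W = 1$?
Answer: $-987303841$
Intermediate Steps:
$r{\left(U \right)} = \frac{3}{-1 + U + U^{2}}$ ($r{\left(U \right)} = \frac{3}{-4 + \left(\left(U^{2} + 1 U\right) + 3\right)} = \frac{3}{-4 + \left(\left(U^{2} + U\right) + 3\right)} = \frac{3}{-4 + \left(\left(U + U^{2}\right) + 3\right)} = \frac{3}{-4 + \left(3 + U + U^{2}\right)} = \frac{3}{-1 + U + U^{2}}$)
$\left(\left(66 + r{\left(2 \right)} \left(-65\right)\right) + 21802\right) \left(-21844 - 23385\right) = \left(\left(66 + \frac{3}{-1 + 2 + 2^{2}} \left(-65\right)\right) + 21802\right) \left(-21844 - 23385\right) = \left(\left(66 + \frac{3}{-1 + 2 + 4} \left(-65\right)\right) + 21802\right) \left(-45229\right) = \left(\left(66 + \frac{3}{5} \left(-65\right)\right) + 21802\right) \left(-45229\right) = \left(\left(66 - 39\right) + 21802\right) \left(-45229\right) = \left(27 + 21802\right) \left(-45229\right) = 21829 \left(-45229\right) = -987303841$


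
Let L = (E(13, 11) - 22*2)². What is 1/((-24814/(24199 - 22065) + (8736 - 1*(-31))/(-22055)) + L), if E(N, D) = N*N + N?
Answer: 2139335/40715769306 ≈ 5.2543e-5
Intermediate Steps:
E(N, D) = N + N² (E(N, D) = N² + N = N + N²)
L = 19044 (L = (13*(1 + 13) - 22*2)² = (13*14 - 44)² = (182 - 44)² = 138² = 19044)
1/((-24814/(24199 - 22065) + (8736 - 1*(-31))/(-22055)) + L) = 1/((-24814/(24199 - 22065) + (8736 - 1*(-31))/(-22055)) + 19044) = 1/((-24814/2134 + (8736 + 31)*(-1/22055)) + 19044) = 1/((-24814*1/2134 + 8767*(-1/22055)) + 19044) = 1/((-12407/1067 - 797/2005) + 19044) = 1/(-25726434/2139335 + 19044) = 1/(40715769306/2139335) = 2139335/40715769306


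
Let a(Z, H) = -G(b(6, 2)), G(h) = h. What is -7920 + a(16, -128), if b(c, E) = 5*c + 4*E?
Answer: -7958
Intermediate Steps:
b(c, E) = 4*E + 5*c
a(Z, H) = -38 (a(Z, H) = -(4*2 + 5*6) = -(8 + 30) = -1*38 = -38)
-7920 + a(16, -128) = -7920 - 38 = -7958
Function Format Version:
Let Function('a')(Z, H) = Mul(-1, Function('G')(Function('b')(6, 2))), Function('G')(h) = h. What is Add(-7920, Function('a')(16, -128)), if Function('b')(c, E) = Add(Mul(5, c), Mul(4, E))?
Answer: -7958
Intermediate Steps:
Function('b')(c, E) = Add(Mul(4, E), Mul(5, c))
Function('a')(Z, H) = -38 (Function('a')(Z, H) = Mul(-1, Add(Mul(4, 2), Mul(5, 6))) = Mul(-1, Add(8, 30)) = Mul(-1, 38) = -38)
Add(-7920, Function('a')(16, -128)) = Add(-7920, -38) = -7958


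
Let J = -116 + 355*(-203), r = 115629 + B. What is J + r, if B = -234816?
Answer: -191368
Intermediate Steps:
r = -119187 (r = 115629 - 234816 = -119187)
J = -72181 (J = -116 - 72065 = -72181)
J + r = -72181 - 119187 = -191368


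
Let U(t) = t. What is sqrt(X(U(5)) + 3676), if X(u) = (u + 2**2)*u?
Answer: 61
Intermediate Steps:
X(u) = u*(4 + u) (X(u) = (u + 4)*u = (4 + u)*u = u*(4 + u))
sqrt(X(U(5)) + 3676) = sqrt(5*(4 + 5) + 3676) = sqrt(5*9 + 3676) = sqrt(45 + 3676) = sqrt(3721) = 61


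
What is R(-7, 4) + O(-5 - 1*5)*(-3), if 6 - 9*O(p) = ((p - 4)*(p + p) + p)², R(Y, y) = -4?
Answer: 24294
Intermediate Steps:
O(p) = ⅔ - (p + 2*p*(-4 + p))²/9 (O(p) = ⅔ - ((p - 4)*(p + p) + p)²/9 = ⅔ - ((-4 + p)*(2*p) + p)²/9 = ⅔ - (2*p*(-4 + p) + p)²/9 = ⅔ - (p + 2*p*(-4 + p))²/9)
R(-7, 4) + O(-5 - 1*5)*(-3) = -4 + (⅔ - (-5 - 1*5)²*(-7 + 2*(-5 - 1*5))²/9)*(-3) = -4 + (⅔ - (-5 - 5)²*(-7 + 2*(-5 - 5))²/9)*(-3) = -4 + (⅔ - ⅑*(-10)²*(-7 + 2*(-10))²)*(-3) = -4 + (⅔ - ⅑*100*(-7 - 20)²)*(-3) = -4 + (⅔ - ⅑*100*(-27)²)*(-3) = -4 + (⅔ - ⅑*100*729)*(-3) = -4 + (⅔ - 8100)*(-3) = -4 - 24298/3*(-3) = -4 + 24298 = 24294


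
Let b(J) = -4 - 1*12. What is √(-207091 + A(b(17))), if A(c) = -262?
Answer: I*√207353 ≈ 455.36*I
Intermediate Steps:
b(J) = -16 (b(J) = -4 - 12 = -16)
√(-207091 + A(b(17))) = √(-207091 - 262) = √(-207353) = I*√207353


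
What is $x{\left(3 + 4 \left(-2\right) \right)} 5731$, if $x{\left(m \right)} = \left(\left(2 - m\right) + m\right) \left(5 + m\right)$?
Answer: $0$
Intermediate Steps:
$x{\left(m \right)} = 10 + 2 m$ ($x{\left(m \right)} = 2 \left(5 + m\right) = 10 + 2 m$)
$x{\left(3 + 4 \left(-2\right) \right)} 5731 = \left(10 + 2 \left(3 + 4 \left(-2\right)\right)\right) 5731 = \left(10 + 2 \left(3 - 8\right)\right) 5731 = \left(10 + 2 \left(-5\right)\right) 5731 = \left(10 - 10\right) 5731 = 0 \cdot 5731 = 0$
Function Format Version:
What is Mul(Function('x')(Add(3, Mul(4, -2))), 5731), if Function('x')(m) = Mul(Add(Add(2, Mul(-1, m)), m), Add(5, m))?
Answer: 0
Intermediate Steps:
Function('x')(m) = Add(10, Mul(2, m)) (Function('x')(m) = Mul(2, Add(5, m)) = Add(10, Mul(2, m)))
Mul(Function('x')(Add(3, Mul(4, -2))), 5731) = Mul(Add(10, Mul(2, Add(3, Mul(4, -2)))), 5731) = Mul(Add(10, Mul(2, Add(3, -8))), 5731) = Mul(Add(10, Mul(2, -5)), 5731) = Mul(Add(10, -10), 5731) = Mul(0, 5731) = 0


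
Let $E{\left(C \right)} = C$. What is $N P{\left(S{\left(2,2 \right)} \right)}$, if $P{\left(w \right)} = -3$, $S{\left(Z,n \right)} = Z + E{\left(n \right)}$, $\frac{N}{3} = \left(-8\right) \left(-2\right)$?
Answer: $-144$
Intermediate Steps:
$N = 48$ ($N = 3 \left(\left(-8\right) \left(-2\right)\right) = 3 \cdot 16 = 48$)
$S{\left(Z,n \right)} = Z + n$
$N P{\left(S{\left(2,2 \right)} \right)} = 48 \left(-3\right) = -144$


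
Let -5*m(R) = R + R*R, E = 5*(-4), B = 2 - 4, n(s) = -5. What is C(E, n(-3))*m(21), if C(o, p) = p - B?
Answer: 1386/5 ≈ 277.20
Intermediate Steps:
B = -2
E = -20
m(R) = -R/5 - R²/5 (m(R) = -(R + R*R)/5 = -(R + R²)/5 = -R/5 - R²/5)
C(o, p) = 2 + p (C(o, p) = p - 1*(-2) = p + 2 = 2 + p)
C(E, n(-3))*m(21) = (2 - 5)*(-⅕*21*(1 + 21)) = -(-3)*21*22/5 = -3*(-462/5) = 1386/5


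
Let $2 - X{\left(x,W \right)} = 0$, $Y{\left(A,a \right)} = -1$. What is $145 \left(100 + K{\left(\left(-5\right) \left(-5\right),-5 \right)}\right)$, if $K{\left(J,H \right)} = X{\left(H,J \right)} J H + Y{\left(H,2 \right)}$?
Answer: $-21895$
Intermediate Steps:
$X{\left(x,W \right)} = 2$ ($X{\left(x,W \right)} = 2 - 0 = 2 + 0 = 2$)
$K{\left(J,H \right)} = -1 + 2 H J$ ($K{\left(J,H \right)} = 2 J H - 1 = 2 H J - 1 = -1 + 2 H J$)
$145 \left(100 + K{\left(\left(-5\right) \left(-5\right),-5 \right)}\right) = 145 \left(100 + \left(-1 + 2 \left(-5\right) \left(\left(-5\right) \left(-5\right)\right)\right)\right) = 145 \left(100 + \left(-1 + 2 \left(-5\right) 25\right)\right) = 145 \left(100 - 251\right) = 145 \left(-151\right) = -21895$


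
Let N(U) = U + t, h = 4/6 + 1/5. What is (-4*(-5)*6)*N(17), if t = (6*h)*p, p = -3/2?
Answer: 1104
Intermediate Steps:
h = 13/15 (h = 4*(⅙) + 1*(⅕) = ⅔ + ⅕ = 13/15 ≈ 0.86667)
p = -3/2 (p = -3*½ = -3/2 ≈ -1.5000)
t = -39/5 (t = (6*(13/15))*(-3/2) = (26/5)*(-3/2) = -39/5 ≈ -7.8000)
N(U) = -39/5 + U (N(U) = U - 39/5 = -39/5 + U)
(-4*(-5)*6)*N(17) = (-4*(-5)*6)*(-39/5 + 17) = (20*6)*(46/5) = 120*(46/5) = 1104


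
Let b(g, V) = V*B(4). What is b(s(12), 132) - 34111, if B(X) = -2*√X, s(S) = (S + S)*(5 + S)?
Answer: -34639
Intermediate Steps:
s(S) = 2*S*(5 + S) (s(S) = (2*S)*(5 + S) = 2*S*(5 + S))
b(g, V) = -4*V (b(g, V) = V*(-2*√4) = V*(-2*2) = V*(-4) = -4*V)
b(s(12), 132) - 34111 = -4*132 - 34111 = -528 - 34111 = -34639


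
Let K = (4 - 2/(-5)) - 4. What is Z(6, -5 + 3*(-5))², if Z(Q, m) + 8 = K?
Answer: 1444/25 ≈ 57.760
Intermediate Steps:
K = ⅖ (K = (4 - 2*(-⅕)) - 4 = (4 + ⅖) - 4 = 22/5 - 4 = ⅖ ≈ 0.40000)
Z(Q, m) = -38/5 (Z(Q, m) = -8 + ⅖ = -38/5)
Z(6, -5 + 3*(-5))² = (-38/5)² = 1444/25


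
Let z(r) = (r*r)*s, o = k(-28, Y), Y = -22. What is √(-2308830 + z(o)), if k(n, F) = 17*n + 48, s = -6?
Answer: I*√3407934 ≈ 1846.1*I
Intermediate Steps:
k(n, F) = 48 + 17*n
o = -428 (o = 48 + 17*(-28) = 48 - 476 = -428)
z(r) = -6*r² (z(r) = (r*r)*(-6) = r²*(-6) = -6*r²)
√(-2308830 + z(o)) = √(-2308830 - 6*(-428)²) = √(-2308830 - 6*183184) = √(-2308830 - 1099104) = √(-3407934) = I*√3407934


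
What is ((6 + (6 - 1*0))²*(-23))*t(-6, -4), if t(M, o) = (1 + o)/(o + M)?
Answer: -4968/5 ≈ -993.60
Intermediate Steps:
t(M, o) = (1 + o)/(M + o)
((6 + (6 - 1*0))²*(-23))*t(-6, -4) = ((6 + (6 - 1*0))²*(-23))*((1 - 4)/(-6 - 4)) = ((6 + (6 + 0))²*(-23))*(-3/(-10)) = ((6 + 6)²*(-23))*(-⅒*(-3)) = (12²*(-23))*(3/10) = (144*(-23))*(3/10) = -3312*3/10 = -4968/5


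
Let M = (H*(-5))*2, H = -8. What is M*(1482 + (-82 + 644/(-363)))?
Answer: 40604480/363 ≈ 1.1186e+5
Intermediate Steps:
M = 80 (M = -8*(-5)*2 = 40*2 = 80)
M*(1482 + (-82 + 644/(-363))) = 80*(1482 + (-82 + 644/(-363))) = 80*(1482 + (-82 + 644*(-1/363))) = 80*(1482 + (-82 - 644/363)) = 80*(1482 - 30410/363) = 80*(507556/363) = 40604480/363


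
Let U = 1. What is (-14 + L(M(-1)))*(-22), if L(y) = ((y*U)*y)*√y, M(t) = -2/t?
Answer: 308 - 88*√2 ≈ 183.55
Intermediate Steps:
L(y) = y^(5/2) (L(y) = ((y*1)*y)*√y = (y*y)*√y = y²*√y = y^(5/2))
(-14 + L(M(-1)))*(-22) = (-14 + (-2/(-1))^(5/2))*(-22) = (-14 + (-2*(-1))^(5/2))*(-22) = (-14 + 2^(5/2))*(-22) = (-14 + 4*√2)*(-22) = 308 - 88*√2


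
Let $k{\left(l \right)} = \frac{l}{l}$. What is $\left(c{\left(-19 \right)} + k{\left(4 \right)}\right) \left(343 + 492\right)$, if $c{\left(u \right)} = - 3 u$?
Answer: $48430$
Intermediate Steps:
$k{\left(l \right)} = 1$
$\left(c{\left(-19 \right)} + k{\left(4 \right)}\right) \left(343 + 492\right) = \left(\left(-3\right) \left(-19\right) + 1\right) \left(343 + 492\right) = \left(57 + 1\right) 835 = 58 \cdot 835 = 48430$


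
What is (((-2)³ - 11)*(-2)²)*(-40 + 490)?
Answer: -34200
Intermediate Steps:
(((-2)³ - 11)*(-2)²)*(-40 + 490) = ((-8 - 11)*4)*450 = -19*4*450 = -76*450 = -34200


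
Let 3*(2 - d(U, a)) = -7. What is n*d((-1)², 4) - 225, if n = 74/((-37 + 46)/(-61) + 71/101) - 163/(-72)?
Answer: 133838761/369576 ≈ 362.14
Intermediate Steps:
d(U, a) = 13/3 (d(U, a) = 2 - ⅓*(-7) = 2 + 7/3 = 13/3)
n = 16691797/123192 (n = 74/(9*(-1/61) + 71*(1/101)) - 163*(-1/72) = 74/(-9/61 + 71/101) + 163/72 = 74/(3422/6161) + 163/72 = 74*(6161/3422) + 163/72 = 227957/1711 + 163/72 = 16691797/123192 ≈ 135.49)
n*d((-1)², 4) - 225 = (16691797/123192)*(13/3) - 225 = 216993361/369576 - 225 = 133838761/369576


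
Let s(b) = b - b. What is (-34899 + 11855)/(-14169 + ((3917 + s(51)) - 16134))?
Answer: 11522/13193 ≈ 0.87334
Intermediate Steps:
s(b) = 0
(-34899 + 11855)/(-14169 + ((3917 + s(51)) - 16134)) = (-34899 + 11855)/(-14169 + ((3917 + 0) - 16134)) = -23044/(-14169 + (3917 - 16134)) = -23044/(-14169 - 12217) = -23044/(-26386) = -23044*(-1/26386) = 11522/13193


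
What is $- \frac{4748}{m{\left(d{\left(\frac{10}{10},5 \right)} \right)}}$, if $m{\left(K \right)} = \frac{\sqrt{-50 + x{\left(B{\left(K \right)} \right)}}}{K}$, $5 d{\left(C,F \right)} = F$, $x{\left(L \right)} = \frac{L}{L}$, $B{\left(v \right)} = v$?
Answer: $\frac{4748 i}{7} \approx 678.29 i$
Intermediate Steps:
$x{\left(L \right)} = 1$
$d{\left(C,F \right)} = \frac{F}{5}$
$m{\left(K \right)} = \frac{7 i}{K}$ ($m{\left(K \right)} = \frac{\sqrt{-50 + 1}}{K} = \frac{\sqrt{-49}}{K} = \frac{7 i}{K}$)
$- \frac{4748}{m{\left(d{\left(\frac{10}{10},5 \right)} \right)}} = - \frac{4748}{7 i \frac{1}{\frac{1}{5} \cdot 5}} = - \frac{4748}{7 i 1^{-1}} = - \frac{4748}{7 i 1} = - \frac{4748}{7 i} = - 4748 \left(- \frac{i}{7}\right) = \frac{4748 i}{7}$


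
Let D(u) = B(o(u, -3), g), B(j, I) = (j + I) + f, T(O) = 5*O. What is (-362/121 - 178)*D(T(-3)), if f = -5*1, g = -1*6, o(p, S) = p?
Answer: 569400/121 ≈ 4705.8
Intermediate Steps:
g = -6
f = -5
B(j, I) = -5 + I + j (B(j, I) = (j + I) - 5 = (I + j) - 5 = -5 + I + j)
D(u) = -11 + u (D(u) = -5 - 6 + u = -11 + u)
(-362/121 - 178)*D(T(-3)) = (-362/121 - 178)*(-11 + 5*(-3)) = (-362*1/121 - 178)*(-11 - 15) = (-362/121 - 178)*(-26) = -21900/121*(-26) = 569400/121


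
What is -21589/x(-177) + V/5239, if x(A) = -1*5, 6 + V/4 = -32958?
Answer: 112445491/26195 ≈ 4292.6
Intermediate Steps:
V = -131856 (V = -24 + 4*(-32958) = -24 - 131832 = -131856)
x(A) = -5
-21589/x(-177) + V/5239 = -21589/(-5) - 131856/5239 = -21589*(-1/5) - 131856*1/5239 = 21589/5 - 131856/5239 = 112445491/26195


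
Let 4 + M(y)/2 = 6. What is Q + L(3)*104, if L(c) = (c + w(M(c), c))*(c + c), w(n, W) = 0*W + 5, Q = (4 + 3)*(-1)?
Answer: 4985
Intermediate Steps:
Q = -7 (Q = 7*(-1) = -7)
M(y) = 4 (M(y) = -8 + 2*6 = -8 + 12 = 4)
w(n, W) = 5 (w(n, W) = 0 + 5 = 5)
L(c) = 2*c*(5 + c) (L(c) = (c + 5)*(c + c) = (5 + c)*(2*c) = 2*c*(5 + c))
Q + L(3)*104 = -7 + (2*3*(5 + 3))*104 = -7 + (2*3*8)*104 = -7 + 48*104 = -7 + 4992 = 4985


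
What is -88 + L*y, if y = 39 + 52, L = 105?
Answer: 9467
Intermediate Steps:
y = 91
-88 + L*y = -88 + 105*91 = -88 + 9555 = 9467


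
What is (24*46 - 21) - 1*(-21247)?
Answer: 22330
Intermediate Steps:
(24*46 - 21) - 1*(-21247) = (1104 - 21) + 21247 = 1083 + 21247 = 22330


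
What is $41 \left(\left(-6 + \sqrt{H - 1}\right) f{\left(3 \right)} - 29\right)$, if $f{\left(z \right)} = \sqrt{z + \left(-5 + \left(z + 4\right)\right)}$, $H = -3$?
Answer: $-1189 - 82 \sqrt{5} \left(3 - i\right) \approx -1739.1 + 183.36 i$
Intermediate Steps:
$f{\left(z \right)} = \sqrt{-1 + 2 z}$ ($f{\left(z \right)} = \sqrt{z + \left(-5 + \left(4 + z\right)\right)} = \sqrt{z + \left(-1 + z\right)} = \sqrt{-1 + 2 z}$)
$41 \left(\left(-6 + \sqrt{H - 1}\right) f{\left(3 \right)} - 29\right) = 41 \left(\left(-6 + \sqrt{-3 - 1}\right) \sqrt{-1 + 2 \cdot 3} - 29\right) = 41 \left(\left(-6 + \sqrt{-4}\right) \sqrt{-1 + 6} - 29\right) = 41 \left(\left(-6 + 2 i\right) \sqrt{5} - 29\right) = 41 \left(\sqrt{5} \left(-6 + 2 i\right) - 29\right) = 41 \left(-29 + \sqrt{5} \left(-6 + 2 i\right)\right) = -1189 + 41 \sqrt{5} \left(-6 + 2 i\right)$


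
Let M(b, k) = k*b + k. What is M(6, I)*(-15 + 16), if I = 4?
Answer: 28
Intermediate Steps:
M(b, k) = k + b*k (M(b, k) = b*k + k = k + b*k)
M(6, I)*(-15 + 16) = (4*(1 + 6))*(-15 + 16) = (4*7)*1 = 28*1 = 28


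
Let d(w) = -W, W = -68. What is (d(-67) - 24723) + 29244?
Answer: 4589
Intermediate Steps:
d(w) = 68 (d(w) = -1*(-68) = 68)
(d(-67) - 24723) + 29244 = (68 - 24723) + 29244 = -24655 + 29244 = 4589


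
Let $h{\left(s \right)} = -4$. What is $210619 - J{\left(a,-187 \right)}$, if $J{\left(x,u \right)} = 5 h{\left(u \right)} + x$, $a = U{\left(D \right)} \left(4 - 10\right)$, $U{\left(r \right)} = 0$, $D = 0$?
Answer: $210639$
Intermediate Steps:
$a = 0$ ($a = 0 \left(4 - 10\right) = 0 \left(-6\right) = 0$)
$J{\left(x,u \right)} = -20 + x$ ($J{\left(x,u \right)} = 5 \left(-4\right) + x = -20 + x$)
$210619 - J{\left(a,-187 \right)} = 210619 - \left(-20 + 0\right) = 210619 - -20 = 210619 + 20 = 210639$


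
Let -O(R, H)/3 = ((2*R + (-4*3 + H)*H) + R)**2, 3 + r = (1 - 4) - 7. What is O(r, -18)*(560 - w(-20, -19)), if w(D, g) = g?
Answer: -435988737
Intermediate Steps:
r = -13 (r = -3 + ((1 - 4) - 7) = -3 + (-3 - 7) = -3 - 10 = -13)
O(R, H) = -3*(3*R + H*(-12 + H))**2 (O(R, H) = -3*((2*R + (-4*3 + H)*H) + R)**2 = -3*((2*R + (-12 + H)*H) + R)**2 = -3*((2*R + H*(-12 + H)) + R)**2 = -3*(3*R + H*(-12 + H))**2)
O(r, -18)*(560 - w(-20, -19)) = (-3*((-18)**2 - 12*(-18) + 3*(-13))**2)*(560 - 1*(-19)) = (-3*(324 + 216 - 39)**2)*(560 + 19) = -3*501**2*579 = -3*251001*579 = -753003*579 = -435988737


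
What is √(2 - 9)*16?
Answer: 16*I*√7 ≈ 42.332*I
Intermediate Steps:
√(2 - 9)*16 = √(-7)*16 = (I*√7)*16 = 16*I*√7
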